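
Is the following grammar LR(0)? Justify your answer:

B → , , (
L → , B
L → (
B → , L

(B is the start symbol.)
Augment with B' → B and build the canonical LR(0) collection (I0 = CLOSURE({[B' → . B]}), then GOTO on every symbol after a dot until no new states appear). It has 8 states:
  I0: { [B → . , , (], [B → . , L], [B' → . B] }  — shift
  I1: { [B → , . , (], [B → , . L], [L → . (], [L → . , B] }  — shift
  I2: { [B' → B .] }  — accept
  I3: { [L → ( .] }  — reduce
  I4: { [B → , , . (], [B → . , , (], [B → . , L], [L → , . B] }  — shift
  I5: { [B → , L .] }  — reduce
  I6: { [B → , , ( .] }  — reduce
  I7: { [L → , B .] }  — reduce

Every state is either a pure shift/goto state or contains exactly one complete item and nothing to shift — no conflicts. The grammar is LR(0).

Answer: Yes, the grammar is LR(0)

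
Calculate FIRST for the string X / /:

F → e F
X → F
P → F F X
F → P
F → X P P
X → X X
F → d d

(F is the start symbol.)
FIRST sets of the non-terminals involved (from the grammar, by fixed-point iteration):
  FIRST(X) = { 'd', 'e' }

To compute FIRST(X / /), process the symbols left to right:
Symbol X is a non-terminal. Add FIRST(X) \ {ε} = { 'd', 'e' }
X is not nullable (ε ∉ FIRST(X)), so stop here.
FIRST(X / /) = { 'd', 'e' }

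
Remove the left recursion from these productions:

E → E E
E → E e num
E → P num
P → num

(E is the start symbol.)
E is directly left-recursive. The standard transformation for
  A → A α₁ | ... | A α_m | β₁ | ... | β_n
is
  A  → β₁ A' | ... | β_n A'
  A' → α₁ A' | ... | α_m A' | ε

E → P num becomes E → P num E'
E → E E becomes E' → E E'
E → E e num becomes E' → e num E'
Add E' → ε

Productions for other non-terminals are unchanged:
  P → num

Resulting grammar:
E → P num E'
E' → E E'
E' → e num E'
E' → ε
P → num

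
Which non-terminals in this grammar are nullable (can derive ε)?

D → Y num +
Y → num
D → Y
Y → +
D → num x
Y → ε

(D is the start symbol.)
A non-terminal is nullable if it can derive ε (the empty string): either it has an ε-production, or it has a production whose right-hand side consists entirely of nullable non-terminals.

ε-productions: Y → ε
So Y is immediately nullable.
D → Y: every symbol on the right is nullable, so D is nullable too.
Every non-terminal is now nullable.
Nullable = { 'D', 'Y' }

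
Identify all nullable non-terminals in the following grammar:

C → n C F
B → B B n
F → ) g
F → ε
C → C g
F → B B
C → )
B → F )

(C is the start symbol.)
{ 'F' }

ε-productions: F → ε
So F is immediately nullable.
No further non-terminal can be added: every production for the remaining non-terminals contains a terminal or a non-nullable non-terminal.
Nullable = { 'F' }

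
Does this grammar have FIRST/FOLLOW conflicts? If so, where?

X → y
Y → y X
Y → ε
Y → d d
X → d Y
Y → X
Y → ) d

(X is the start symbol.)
No FIRST/FOLLOW conflicts.

Nullable non-terminals: Y.
FIRST sets used below: FIRST(X) = { 'd', 'y' }

Y: nullable alternative(s) Y → ε; FOLLOW(Y) = { $ }
  Y → y X: FIRST \ {ε} = { 'y' } — disjoint from FOLLOW(Y)
  Y → ε: FIRST \ {ε} = { } — this is the only nullable alternative, skip
  Y → d d: FIRST \ {ε} = { 'd' } — disjoint from FOLLOW(Y)
  Y → X: FIRST \ {ε} = { 'd', 'y' } — disjoint from FOLLOW(Y)
  Y → ) d: FIRST \ {ε} = { ')' } — disjoint from FOLLOW(Y)

X has no nullable alternative, so no FIRST/FOLLOW check is needed there.

No FIRST/FOLLOW conflicts found.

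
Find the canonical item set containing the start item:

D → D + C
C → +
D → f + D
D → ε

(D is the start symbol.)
First, augment the grammar with D' → D
I₀ = CLOSURE({ [D' → . D] }):
  [D' → . D] has the dot before D: add [D → . D + C], [D → . f + D], [D → .]
No further items can be added.

I₀ = { [D → . D + C], [D → . f + D], [D → .], [D' → . D] }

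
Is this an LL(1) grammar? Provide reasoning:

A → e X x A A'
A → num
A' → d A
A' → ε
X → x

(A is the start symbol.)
Relevant sets:
  FOLLOW(A') = { $, 'd' }

For A:
  PREDICT(A → e X x A A') = { 'e' }
  PREDICT(A → num) = { 'num' }
For A':
  PREDICT(A' → d A) = { 'd' }
  PREDICT(A' → ε) = { $, 'd' }
X has a single production, so nothing to check there.

Conflict found: Predict set conflict for A': { 'd' }
The grammar is NOT LL(1).

Answer: No. Predict set conflict for A': { 'd' }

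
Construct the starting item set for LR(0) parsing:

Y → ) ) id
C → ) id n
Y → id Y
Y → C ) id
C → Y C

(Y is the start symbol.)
First, augment the grammar with Y' → Y
I₀ = CLOSURE({ [Y' → . Y] }):
  [Y' → . Y] has the dot before Y: add [Y → . ) ) id], [Y → . id Y], [Y → . C ) id]
  [Y → . C ) id] has the dot before C: add [C → . ) id n], [C → . Y C]
No further items can be added.

I₀ = { [C → . ) id n], [C → . Y C], [Y → . ) ) id], [Y → . C ) id], [Y → . id Y], [Y' → . Y] }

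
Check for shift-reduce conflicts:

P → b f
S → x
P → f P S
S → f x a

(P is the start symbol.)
A shift-reduce conflict occurs when an LR(0) state has both:
  - a complete (reduce) item [A → α .] (dot at the end), and
  - a shift item [B → β . c γ] (dot before a terminal).

Augment with P' → P and build the canonical LR(0) collection (I0 = CLOSURE({[P' → . P]}), then GOTO on every symbol after a dot until no new states appear). It has 11 states:
  I0: { [P → . b f], [P → . f P S], [P' → . P] }  — shift
  I1: { [P' → P .] }  — accept
  I2: { [P → b . f] }  — shift
  I3: { [P → . b f], [P → . f P S], [P → f . P S] }  — shift
  I4: { [P → f P . S], [S → . f x a], [S → . x] }  — shift
  I5: { [P → f P S .] }  — reduce
  I6: { [S → f . x a] }  — shift
  I7: { [S → x .] }  — reduce
  I8: { [S → f x . a] }  — shift
  I9: { [S → f x a .] }  — reduce
  I10: { [P → b f .] }  — reduce

No state contains both a complete item and a shift item.

Answer: No shift-reduce conflicts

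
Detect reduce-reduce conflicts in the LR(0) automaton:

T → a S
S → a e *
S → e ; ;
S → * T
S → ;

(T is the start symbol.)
A reduce-reduce conflict occurs when an LR(0) state has two complete items [A → α .] and [B → β .] — both call for a reduction, and with no lookahead the parser cannot choose between them.

Augment with T' → T and build the canonical LR(0) collection (I0 = CLOSURE({[T' → . T]}), then GOTO on every symbol after a dot until no new states appear). It has 13 states:
  I0: { [T → . a S], [T' → . T] }  — shift
  I1: { [T' → T .] }  — accept
  I2: { [S → . * T], [S → . ;], [S → . a e *], [S → . e ; ;], [T → a . S] }  — shift
  I3: { [S → * . T], [T → . a S] }  — shift
  I4: { [S → ; .] }  — reduce
  I5: { [T → a S .] }  — reduce
  I6: { [S → a . e *] }  — shift
  I7: { [S → e . ; ;] }  — shift
  I8: { [S → e ; . ;] }  — shift
  I9: { [S → e ; ; .] }  — reduce
  I10: { [S → a e . *] }  — shift
  I11: { [S → a e * .] }  — reduce
  I12: { [S → * T .] }  — reduce

No state contains more than one complete item.

Answer: No reduce-reduce conflicts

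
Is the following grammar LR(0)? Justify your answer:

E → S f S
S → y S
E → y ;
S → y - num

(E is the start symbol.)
A grammar is LR(0) if no state in the canonical LR(0) collection has:
  - both a shift item (dot before a terminal) and a complete item (shift-reduce conflict), or
  - two or more complete items (reduce-reduce conflict; the accept item [E' → E .] counts as a complete item here).

Augment with E' → E and build the canonical LR(0) collection (I0 = CLOSURE({[E' → . E]}), then GOTO on every symbol after a dot until no new states appear). It has 11 states:
  I0: { [E → . S f S], [E → . y ;], [E' → . E], [S → . y - num], [S → . y S] }  — shift
  I1: { [E' → E .] }  — accept
  I2: { [E → S . f S] }  — shift
  I3: { [E → y . ;], [S → . y - num], [S → . y S], [S → y . - num], [S → y . S] }  — shift
  I4: { [S → y - . num] }  — shift
  I5: { [E → y ; .] }  — reduce
  I6: { [S → y S .] }  — reduce
  I7: { [S → . y - num], [S → . y S], [S → y . - num], [S → y . S] }  — shift
  I8: { [S → y - num .] }  — reduce
  I9: { [E → S f . S], [S → . y - num], [S → . y S] }  — shift
  I10: { [E → S f S .] }  — reduce

Every state is either a pure shift/goto state or contains exactly one complete item and nothing to shift — no conflicts. The grammar is LR(0).

Answer: Yes, the grammar is LR(0)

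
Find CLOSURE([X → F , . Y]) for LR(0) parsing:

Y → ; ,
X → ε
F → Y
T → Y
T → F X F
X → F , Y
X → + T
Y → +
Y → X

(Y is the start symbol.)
Start with: [X → F , . Y]
  [X → F , . Y] has the dot before Y: add [Y → . ; ,], [Y → . +], [Y → . X]
  [Y → . X] has the dot before X: add [X → .], [X → . F , Y], [X → . + T]
  [X → . F , Y] has the dot before F: add [F → . Y]
No further items can be added.

CLOSURE = { [F → . Y], [X → . + T], [X → . F , Y], [X → .], [X → F , . Y], [Y → . +], [Y → . ; ,], [Y → . X] }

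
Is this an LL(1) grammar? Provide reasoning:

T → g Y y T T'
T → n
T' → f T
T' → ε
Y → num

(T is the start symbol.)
A grammar is LL(1) if for each non-terminal N with multiple productions, the predict sets of those productions are pairwise disjoint, where PREDICT(N → α) = (FIRST(α) \ {ε}) ∪ (FOLLOW(N) if α ⇒* ε).

Relevant sets:
  FOLLOW(T') = { $, 'f' }

For T:
  PREDICT(T → g Y y T T') = { 'g' }
  PREDICT(T → n) = { 'n' }
For T':
  PREDICT(T' → f T) = { 'f' }
  PREDICT(T' → ε) = { $, 'f' }
Y has a single production, so nothing to check there.

Conflict found: Predict set conflict for T': { 'f' }
The grammar is NOT LL(1).

Answer: No. Predict set conflict for T': { 'f' }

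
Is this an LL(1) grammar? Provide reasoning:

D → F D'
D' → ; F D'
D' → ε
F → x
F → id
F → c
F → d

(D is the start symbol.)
Yes, the grammar is LL(1).

Relevant sets:
  FOLLOW(D') = { $ }

For D':
  PREDICT(D' → ';' F D') = { ';' }
  PREDICT(D' → ε) = { $ }
For F:
  PREDICT(F → x) = { 'x' }
  PREDICT(F → id) = { 'id' }
  PREDICT(F → c) = { 'c' }
  PREDICT(F → d) = { 'd' }
D has a single production, so nothing to check there.

All predict sets are disjoint. The grammar IS LL(1).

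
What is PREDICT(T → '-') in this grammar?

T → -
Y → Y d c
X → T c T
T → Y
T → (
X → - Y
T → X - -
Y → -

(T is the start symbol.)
PREDICT(T → '-') = (FIRST(RHS) \ {ε}) ∪ (FOLLOW(T) if ε ∈ FIRST(RHS), i.e. RHS ⇒* ε)
FIRST('-') = { '-' }
ε ∉ FIRST('-'), so FOLLOW(T) is not added.
PREDICT(T → '-') = { '-' }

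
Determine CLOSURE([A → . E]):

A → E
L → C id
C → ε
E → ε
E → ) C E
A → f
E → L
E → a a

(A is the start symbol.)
{ [A → . E], [C → .], [E → . ) C E], [E → . L], [E → . a a], [E → .], [L → . C id] }

Start with: [A → . E]
  [A → . E] has the dot before E: add [E → .], [E → . ) C E], [E → . L], [E → . a a]
  [E → . L] has the dot before L: add [L → . C id]
  [L → . C id] has the dot before C: add [C → .]
No further items can be added.

CLOSURE = { [A → . E], [C → .], [E → . ) C E], [E → . L], [E → . a a], [E → .], [L → . C id] }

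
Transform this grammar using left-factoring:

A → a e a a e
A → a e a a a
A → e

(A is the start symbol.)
A → a e a a A'
A' → e
A' → a
A → e

Left-factoring transforms A → αβ₁ | αβ₂ into A → αA' and A' → β₁ | β₂
(α is the longest common prefix among the alternatives). Repeat until
no nonterminal has two alternatives with a common prefix.

Round 1: A has alternatives sharing prefix 'a e a a'. Introduce A': A → a e a a A'
  Add: A' → e
  Add: A' → a

No remaining common prefixes — done.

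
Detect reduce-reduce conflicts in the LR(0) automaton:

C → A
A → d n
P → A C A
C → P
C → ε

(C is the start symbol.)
Yes — I1: [C → .] vs [C → A .]

A reduce-reduce conflict occurs when an LR(0) state has two complete items [A → α .] and [B → β .] — both call for a reduction, and with no lookahead the parser cannot choose between them.

Augment with C' → C and build the canonical LR(0) collection (I0 = CLOSURE({[C' → . C]}), then GOTO on every symbol after a dot until no new states appear). It has 8 states:
  I0: { [A → . d n], [C → . A], [C → . P], [C → .], [C' → . C], [P → . A C A] }  — shift, reduce
  I1: { [A → . d n], [C → . A], [C → . P], [C → .], [C → A .], [P → . A C A], [P → A . C A] }  — shift, 2 reduces
  I2: { [C' → C .] }  — accept
  I3: { [C → P .] }  — reduce
  I4: { [A → d . n] }  — shift
  I5: { [A → d n .] }  — reduce
  I6: { [A → . d n], [P → A C . A] }  — shift
  I7: { [P → A C A .] }  — reduce

I1 contains complete items [C → .], [C → A .] — reduce-reduce conflict.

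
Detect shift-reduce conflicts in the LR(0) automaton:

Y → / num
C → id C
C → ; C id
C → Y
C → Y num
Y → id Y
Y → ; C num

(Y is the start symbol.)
Yes — I8: [C → Y .] vs [C → Y . num]; I11: [C → Y .] vs [C → Y . num]

Augment with Y' → Y and build the canonical LR(0) collection (I0 = CLOSURE({[Y' → . Y]}), then GOTO on every symbol after a dot until no new states appear). It has 17 states:
  I0: { [Y → . / num], [Y → . ; C num], [Y → . id Y], [Y' → . Y] }  — shift
  I1: { [Y → / . num] }  — shift
  I2: { [C → . ; C id], [C → . Y num], [C → . Y], [C → . id C], [Y → . / num], [Y → . ; C num], [Y → . id Y], [Y → ; . C num] }  — shift
  I3: { [Y' → Y .] }  — accept
  I4: { [Y → . / num], [Y → . ; C num], [Y → . id Y], [Y → id . Y] }  — shift
  I5: { [Y → id Y .] }  — reduce
  I6: { [C → . ; C id], [C → . Y num], [C → . Y], [C → . id C], [C → ; . C id], [Y → . / num], [Y → . ; C num], [Y → . id Y], [Y → ; . C num] }  — shift
  I7: { [Y → ; C . num] }  — shift
  I8: { [C → Y . num], [C → Y .] }  — shift, reduce
  I9: { [C → . ; C id], [C → . Y num], [C → . Y], [C → . id C], [C → id . C], [Y → . / num], [Y → . ; C num], [Y → . id Y], [Y → id . Y] }  — shift
  I10: { [C → id C .] }  — reduce
  I11: { [C → Y . num], [C → Y .], [Y → id Y .] }  — shift, 2 reduces
  I12: { [C → Y num .] }  — reduce
  I13: { [Y → ; C num .] }  — reduce
  I14: { [C → ; C . id], [Y → ; C . num] }  — shift
  I15: { [C → ; C id .] }  — reduce
  I16: { [Y → / num .] }  — reduce

I8 contains reduce item [C → Y .] and shift item [C → Y . num] — shift-reduce conflict.
I11 contains reduce items [C → Y .], [Y → id Y .] and shift item [C → Y . num] — shift-reduce conflict.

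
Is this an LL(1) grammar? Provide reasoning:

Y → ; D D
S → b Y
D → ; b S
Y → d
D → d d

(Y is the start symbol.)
A grammar is LL(1) if for each non-terminal N with multiple productions, the predict sets of those productions are pairwise disjoint, where PREDICT(N → α) = (FIRST(α) \ {ε}) ∪ (FOLLOW(N) if α ⇒* ε).

For Y:
  PREDICT(Y → ';' D D) = { ';' }
  PREDICT(Y → d) = { 'd' }
For D:
  PREDICT(D → ';' b S) = { ';' }
  PREDICT(D → d d) = { 'd' }
S has a single production, so nothing to check there.

All predict sets are disjoint. The grammar IS LL(1).

Answer: Yes, the grammar is LL(1).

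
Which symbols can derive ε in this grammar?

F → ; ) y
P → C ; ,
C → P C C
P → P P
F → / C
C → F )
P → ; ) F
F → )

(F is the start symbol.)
A non-terminal is nullable if it can derive ε (the empty string): either it has an ε-production, or it has a production whose right-hand side consists entirely of nullable non-terminals.

There are no ε-productions, so no non-terminal can derive ε.
No non-terminals are nullable.

Answer: None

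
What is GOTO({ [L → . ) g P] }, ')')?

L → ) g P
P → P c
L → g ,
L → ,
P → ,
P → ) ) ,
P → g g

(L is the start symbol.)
GOTO(I, ')') = CLOSURE({ [A → αX.β] : [A → α.Xβ] ∈ I, X = ')' })

Items with dot before ')', with the dot advanced:
  [L → . ) g P] → [L → ) . g P]
Closure adds nothing (no advanced item has the dot before a non-terminal).

GOTO = { [L → ) . g P] }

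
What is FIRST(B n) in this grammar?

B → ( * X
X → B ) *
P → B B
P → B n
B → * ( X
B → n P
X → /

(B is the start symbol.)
FIRST sets of the non-terminals involved (from the grammar, by fixed-point iteration):
  FIRST(B) = { '(', '*', 'n' }

To compute FIRST(B n), process the symbols left to right:
Symbol B is a non-terminal. Add FIRST(B) \ {ε} = { '(', '*', 'n' }
B is not nullable (ε ∉ FIRST(B)), so stop here.
FIRST(B n) = { '(', '*', 'n' }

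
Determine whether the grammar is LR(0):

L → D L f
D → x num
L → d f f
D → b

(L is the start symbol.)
Yes, the grammar is LR(0)

A grammar is LR(0) if no state in the canonical LR(0) collection has:
  - both a shift item (dot before a terminal) and a complete item (shift-reduce conflict), or
  - two or more complete items (reduce-reduce conflict; the accept item [L' → L .] counts as a complete item here).

Augment with L' → L and build the canonical LR(0) collection (I0 = CLOSURE({[L' → . L]}), then GOTO on every symbol after a dot until no new states appear). It has 11 states:
  I0: { [D → . b], [D → . x num], [L → . D L f], [L → . d f f], [L' → . L] }  — shift
  I1: { [D → . b], [D → . x num], [L → . D L f], [L → . d f f], [L → D . L f] }  — shift
  I2: { [L' → L .] }  — accept
  I3: { [D → b .] }  — reduce
  I4: { [L → d . f f] }  — shift
  I5: { [D → x . num] }  — shift
  I6: { [D → x num .] }  — reduce
  I7: { [L → d f . f] }  — shift
  I8: { [L → d f f .] }  — reduce
  I9: { [L → D L . f] }  — shift
  I10: { [L → D L f .] }  — reduce

Every state is either a pure shift/goto state or contains exactly one complete item and nothing to shift — no conflicts. The grammar is LR(0).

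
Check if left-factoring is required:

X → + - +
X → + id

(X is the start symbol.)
Left-factoring is needed when two productions for the same non-terminal
share a common prefix on the right-hand side.

Productions for X:
  X → + - +
  X → + id

Found common prefix '+' in productions for X

Answer: Yes, X has productions with common prefix '+'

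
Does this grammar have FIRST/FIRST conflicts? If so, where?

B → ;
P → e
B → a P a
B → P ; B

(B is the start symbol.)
No FIRST/FIRST conflicts.

A FIRST/FIRST conflict occurs when two productions N → α and N → β for the same non-terminal have FIRST(α) ∩ FIRST(β) ≠ ∅ (with ε ∈ FIRST of a nullable right-hand side, so two nullable alternatives also conflict).

FIRST sets of the non-terminals at (or reachable through a nullable prefix from) the front of some alternative:
  FIRST(P) = { 'e' }

Productions for B:
  B → ;: FIRST = { ';' }
  B → a P a: FIRST = { 'a' }
  B → P ; B: FIRST = { 'e' }
P has only one production, so no FIRST/FIRST conflict is possible there.

All alternatives of each non-terminal have pairwise disjoint FIRST sets.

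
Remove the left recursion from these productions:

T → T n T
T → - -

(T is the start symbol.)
T is directly left-recursive. The standard transformation for
  A → A α₁ | ... | A α_m | β₁ | ... | β_n
is
  A  → β₁ A' | ... | β_n A'
  A' → α₁ A' | ... | α_m A' | ε

T → - - becomes T → - - T'
T → T n T becomes T' → n T T'
Add T' → ε

Resulting grammar:
T → - - T'
T' → n T T'
T' → ε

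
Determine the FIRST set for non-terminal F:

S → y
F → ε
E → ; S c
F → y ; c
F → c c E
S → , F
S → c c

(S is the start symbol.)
{ 'c', 'y', ε }

To compute FIRST(F), examine every production with F on the left-hand side, reading each right-hand side left to right until a non-nullable symbol is reached.

From F → ε:
  - ε-production, so ε ∈ FIRST(F)
From F → y ; c:
  - y is a terminal: add 'y' and stop
From F → c c E:
  - c is a terminal: add 'c' and stop

Collecting: FIRST(F) = { 'c', 'y', ε }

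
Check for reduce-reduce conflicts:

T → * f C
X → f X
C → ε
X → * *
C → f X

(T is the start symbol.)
No reduce-reduce conflicts

Augment with T' → T and build the canonical LR(0) collection (I0 = CLOSURE({[T' → . T]}), then GOTO on every symbol after a dot until no new states appear). It has 11 states:
  I0: { [T → . * f C], [T' → . T] }  — shift
  I1: { [T → * . f C] }  — shift
  I2: { [T' → T .] }  — accept
  I3: { [C → . f X], [C → .], [T → * f . C] }  — shift, reduce
  I4: { [T → * f C .] }  — reduce
  I5: { [C → f . X], [X → . * *], [X → . f X] }  — shift
  I6: { [X → * . *] }  — shift
  I7: { [C → f X .] }  — reduce
  I8: { [X → . * *], [X → . f X], [X → f . X] }  — shift
  I9: { [X → f X .] }  — reduce
  I10: { [X → * * .] }  — reduce

No state contains more than one complete item.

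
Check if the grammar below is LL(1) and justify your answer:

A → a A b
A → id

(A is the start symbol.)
Yes, the grammar is LL(1).

For A:
  PREDICT(A → a A b) = { 'a' }
  PREDICT(A → id) = { 'id' }

All predict sets are disjoint. The grammar IS LL(1).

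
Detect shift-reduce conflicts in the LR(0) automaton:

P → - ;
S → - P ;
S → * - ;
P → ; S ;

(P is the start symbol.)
A shift-reduce conflict occurs when an LR(0) state has both:
  - a complete (reduce) item [A → α .] (dot at the end), and
  - a shift item [B → β . c γ] (dot before a terminal).

Augment with P' → P and build the canonical LR(0) collection (I0 = CLOSURE({[P' → . P]}), then GOTO on every symbol after a dot until no new states appear). It has 13 states:
  I0: { [P → . - ;], [P → . ; S ;], [P' → . P] }  — shift
  I1: { [P → - . ;] }  — shift
  I2: { [P → ; . S ;], [S → . * - ;], [S → . - P ;] }  — shift
  I3: { [P' → P .] }  — accept
  I4: { [S → * . - ;] }  — shift
  I5: { [P → . - ;], [P → . ; S ;], [S → - . P ;] }  — shift
  I6: { [P → ; S . ;] }  — shift
  I7: { [P → ; S ; .] }  — reduce
  I8: { [S → - P . ;] }  — shift
  I9: { [S → - P ; .] }  — reduce
  I10: { [S → * - . ;] }  — shift
  I11: { [S → * - ; .] }  — reduce
  I12: { [P → - ; .] }  — reduce

No state contains both a complete item and a shift item.

Answer: No shift-reduce conflicts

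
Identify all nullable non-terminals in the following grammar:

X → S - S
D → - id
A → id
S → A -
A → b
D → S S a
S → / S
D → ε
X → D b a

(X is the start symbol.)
ε-productions: D → ε
So D is immediately nullable.
No further non-terminal can be added: every production for the remaining non-terminals contains a terminal or a non-nullable non-terminal.
Nullable = { 'D' }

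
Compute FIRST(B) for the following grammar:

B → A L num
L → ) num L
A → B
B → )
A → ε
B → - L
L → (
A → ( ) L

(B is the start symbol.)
To compute FIRST(B), examine every production with B on the left-hand side, reading each right-hand side left to right until a non-nullable symbol is reached.

FIRST sets of the other non-terminals involved (by the same procedure, iterated to a fixed point):
  FIRST(A) = { '(', ')', '-', ε }
  FIRST(L) = { '(', ')' }

From B → A L num:
  - A is a non-terminal: add FIRST(A) \ {ε} = { '(', ')', '-' }
    A is nullable, so continue to the next symbol
  - L is a non-terminal: add FIRST(L) \ {ε} = { '(', ')' }
    L is not nullable, so stop
From B → ):
  - ')' is a terminal: add ')' and stop
From B → - L:
  - '-' is a terminal: add '-' and stop

Collecting: FIRST(B) = { '(', ')', '-' }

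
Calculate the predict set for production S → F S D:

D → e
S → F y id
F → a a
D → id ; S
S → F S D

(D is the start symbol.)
PREDICT(S → F S D) = (FIRST(RHS) \ {ε}) ∪ (FOLLOW(S) if ε ∈ FIRST(RHS), i.e. RHS ⇒* ε)
FIRST(F) = { 'a' }
FIRST(F S D) = { 'a' }
ε ∉ FIRST(F S D), so FOLLOW(S) is not added.
PREDICT(S → F S D) = { 'a' }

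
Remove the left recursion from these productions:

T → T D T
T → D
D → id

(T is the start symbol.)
T is directly left-recursive. The standard transformation for
  A → A α₁ | ... | A α_m | β₁ | ... | β_n
is
  A  → β₁ A' | ... | β_n A'
  A' → α₁ A' | ... | α_m A' | ε

T → D becomes T → D T'
T → T D T becomes T' → D T T'
Add T' → ε

Productions for other non-terminals are unchanged:
  D → id

Resulting grammar:
T → D T'
T' → D T T'
T' → ε
D → id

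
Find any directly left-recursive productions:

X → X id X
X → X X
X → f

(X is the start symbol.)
X → X id X: LEFT RECURSIVE (starts with X)
X → X X: LEFT RECURSIVE (starts with X)
X → f: starts with f

The grammar has direct left recursion on: X.

Answer: Yes, X is left-recursive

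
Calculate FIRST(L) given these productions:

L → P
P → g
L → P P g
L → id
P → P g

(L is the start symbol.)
To compute FIRST(L), examine every production with L on the left-hand side, reading each right-hand side left to right until a non-nullable symbol is reached.

FIRST sets of the other non-terminals involved (by the same procedure, iterated to a fixed point):
  FIRST(P) = { 'g' }

From L → P:
  - P is a non-terminal: add FIRST(P) \ {ε} = { 'g' }
    P is not nullable, so stop
From L → P P g:
  - P is a non-terminal: add FIRST(P) \ {ε} = { 'g' }
    P is not nullable, so stop
From L → id:
  - id is a terminal: add 'id' and stop

Collecting: FIRST(L) = { 'g', 'id' }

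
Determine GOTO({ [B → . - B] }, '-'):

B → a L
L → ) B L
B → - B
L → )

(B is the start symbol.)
{ [B → - . B], [B → . - B], [B → . a L] }

GOTO(I, '-') = CLOSURE({ [A → αX.β] : [A → α.Xβ] ∈ I, X = '-' })

Items with dot before '-', with the dot advanced:
  [B → . - B] → [B → - . B]
Closure of the advanced items:
  [B → - . B] has the dot before B: add [B → . a L], [B → . - B]

GOTO = { [B → - . B], [B → . - B], [B → . a L] }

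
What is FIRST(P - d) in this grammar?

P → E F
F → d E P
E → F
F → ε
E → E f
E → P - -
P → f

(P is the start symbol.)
{ '-', 'd', 'f' }

FIRST sets of the non-terminals involved (from the grammar, by fixed-point iteration):
  FIRST(P) = { '-', 'd', 'f', ε }

To compute FIRST(P - d), process the symbols left to right:
Symbol P is a non-terminal. Add FIRST(P) \ {ε} = { '-', 'd', 'f' }
P is nullable (ε ∈ FIRST(P)), continue to the next symbol.
Symbol - is a terminal. Add '-' and stop.
FIRST(P - d) = { '-', 'd', 'f' }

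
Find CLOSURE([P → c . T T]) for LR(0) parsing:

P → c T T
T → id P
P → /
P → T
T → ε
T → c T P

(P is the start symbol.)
To compute CLOSURE, for each item [A → α.Bβ] where B is a non-terminal, add [B → .γ] for all productions B → γ; repeat for the newly added items until nothing changes.

Start with: [P → c . T T]
  [P → c . T T] has the dot before T: add [T → . id P], [T → .], [T → . c T P]
No further items can be added.

CLOSURE = { [P → c . T T], [T → . c T P], [T → . id P], [T → .] }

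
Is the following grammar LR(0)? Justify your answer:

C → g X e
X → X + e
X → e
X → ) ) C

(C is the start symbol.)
Yes, the grammar is LR(0)

A grammar is LR(0) if no state in the canonical LR(0) collection has:
  - both a shift item (dot before a terminal) and a complete item (shift-reduce conflict), or
  - two or more complete items (reduce-reduce conflict; the accept item [C' → C .] counts as a complete item here).

Augment with C' → C and build the canonical LR(0) collection (I0 = CLOSURE({[C' → . C]}), then GOTO on every symbol after a dot until no new states appear). It has 11 states:
  I0: { [C → . g X e], [C' → . C] }  — shift
  I1: { [C' → C .] }  — accept
  I2: { [C → g . X e], [X → . ) ) C], [X → . X + e], [X → . e] }  — shift
  I3: { [X → ) . ) C] }  — shift
  I4: { [C → g X . e], [X → X . + e] }  — shift
  I5: { [X → e .] }  — reduce
  I6: { [X → X + . e] }  — shift
  I7: { [C → g X e .] }  — reduce
  I8: { [X → X + e .] }  — reduce
  I9: { [C → . g X e], [X → ) ) . C] }  — shift
  I10: { [X → ) ) C .] }  — reduce

Every state is either a pure shift/goto state or contains exactly one complete item and nothing to shift — no conflicts. The grammar is LR(0).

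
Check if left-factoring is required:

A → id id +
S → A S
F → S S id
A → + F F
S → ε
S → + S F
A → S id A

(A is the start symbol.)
Left-factoring is needed when two productions for the same non-terminal
share a common prefix on the right-hand side.

Productions for A:
  A → id id +
  A → + F F
  A → S id A
Productions for S:
  S → A S
  S → ε
  S → + S F

No common prefixes found.

Answer: No, left-factoring is not needed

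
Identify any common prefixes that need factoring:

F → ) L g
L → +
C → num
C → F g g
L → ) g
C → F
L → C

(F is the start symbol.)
Left-factoring is needed when two productions for the same non-terminal
share a common prefix on the right-hand side.

Productions for L:
  L → +
  L → ) g
  L → C
Productions for C:
  C → num
  C → F g g
  C → F

Found common prefix 'F' in productions for C

Answer: Yes, C has productions with common prefix 'F'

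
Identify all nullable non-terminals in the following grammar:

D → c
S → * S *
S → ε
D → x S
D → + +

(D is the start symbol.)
{ 'S' }

A non-terminal is nullable if it can derive ε (the empty string): either it has an ε-production, or it has a production whose right-hand side consists entirely of nullable non-terminals.

ε-productions: S → ε
So S is immediately nullable.
No further non-terminal can be added: every production for the remaining non-terminals contains a terminal or a non-nullable non-terminal.
Nullable = { 'S' }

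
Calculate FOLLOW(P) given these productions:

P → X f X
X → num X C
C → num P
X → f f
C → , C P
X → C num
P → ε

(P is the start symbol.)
{ $, ',', 'f', 'num' }

To compute FOLLOW(P), find every occurrence of P on a right-hand side N → α P β: add FIRST(β) \ {ε}, and if β is empty or nullable also add FOLLOW(N). Iterate to a fixed point.

P is the start symbol, so $ ∈ FOLLOW(P).
In C → num P: P is at the end, add FOLLOW(C)
In C → , C P: P is at the end, add FOLLOW(C)

The FOLLOW sets referred to above (computed the same way, to a fixed point):
  FOLLOW(C) = { $, ',', 'f', 'num' }

Taking the union: FOLLOW(P) = { $, ',', 'f', 'num' }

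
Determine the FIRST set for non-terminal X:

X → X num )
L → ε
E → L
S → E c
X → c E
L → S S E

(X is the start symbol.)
{ 'c' }

From X → X num ):
  - X is the symbol being defined: contributes nothing new
    X is not nullable, so stop
From X → c E:
  - c is a terminal: add 'c' and stop

Collecting: FIRST(X) = { 'c' }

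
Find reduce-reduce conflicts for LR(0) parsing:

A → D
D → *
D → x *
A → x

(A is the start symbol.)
No reduce-reduce conflicts

A reduce-reduce conflict occurs when an LR(0) state has two complete items [A → α .] and [B → β .] — both call for a reduction, and with no lookahead the parser cannot choose between them.

Augment with A' → A and build the canonical LR(0) collection (I0 = CLOSURE({[A' → . A]}), then GOTO on every symbol after a dot until no new states appear). It has 6 states:
  I0: { [A → . D], [A → . x], [A' → . A], [D → . *], [D → . x *] }  — shift
  I1: { [D → * .] }  — reduce
  I2: { [A' → A .] }  — accept
  I3: { [A → D .] }  — reduce
  I4: { [A → x .], [D → x . *] }  — shift, reduce
  I5: { [D → x * .] }  — reduce

No state contains more than one complete item.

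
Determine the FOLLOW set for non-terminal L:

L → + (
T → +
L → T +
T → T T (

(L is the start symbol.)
{ $ }

To compute FOLLOW(L), find every occurrence of L on a right-hand side N → α L β: add FIRST(β) \ {ε}, and if β is empty or nullable also add FOLLOW(N). Iterate to a fixed point.

L is the start symbol, so $ ∈ FOLLOW(L).
L does not occur on any right-hand side.

Taking the union: FOLLOW(L) = { $ }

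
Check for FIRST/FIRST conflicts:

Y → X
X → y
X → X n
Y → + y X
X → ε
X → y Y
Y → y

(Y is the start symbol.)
A FIRST/FIRST conflict occurs when two productions N → α and N → β for the same non-terminal have FIRST(α) ∩ FIRST(β) ≠ ∅ (with ε ∈ FIRST of a nullable right-hand side, so two nullable alternatives also conflict).

FIRST sets of the non-terminals at (or reachable through a nullable prefix from) the front of some alternative:
  FIRST(X) = { 'n', 'y', ε }

Productions for Y:
  Y → X: FIRST = { 'n', 'y', ε }
  Y → + y X: FIRST = { '+' }
  Y → y: FIRST = { 'y' }
Productions for X:
  X → y: FIRST = { 'y' }
  X → X n: FIRST = { 'n', 'y' }
  X → ε: FIRST = { ε }
  X → y Y: FIRST = { 'y' }

Conflict for Y: Y → X and Y → y
  Overlap: { 'y' }
Conflict for X: X → y and X → X n
  Overlap: { 'y' }
Conflict for X: X → y and X → y Y
  Overlap: { 'y' }
Conflict for X: X → X n and X → y Y
  Overlap: { 'y' }

Answer: Yes. Y → X / Y → y on { 'y' }; X → y / X → X n on { 'y' }; X → y / X → y Y on { 'y' }; X → X n / X → y Y on { 'y' }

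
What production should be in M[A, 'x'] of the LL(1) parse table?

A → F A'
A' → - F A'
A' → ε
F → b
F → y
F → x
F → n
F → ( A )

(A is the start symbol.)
To find M[A, 'x'], we find productions for A where 'x' is in the predict set (PREDICT(N → α) = (FIRST(α) \ {ε}) ∪ (FOLLOW(N) if α ⇒* ε)).

Relevant sets:
  FIRST(F) = { '(', 'b', 'n', 'x', 'y' }

A → F A': PREDICT = { '(', 'b', 'n', 'x', 'y' }
  'x' is in predict set, so this production goes in M[A, 'x']

M[A, 'x'] = A → F A'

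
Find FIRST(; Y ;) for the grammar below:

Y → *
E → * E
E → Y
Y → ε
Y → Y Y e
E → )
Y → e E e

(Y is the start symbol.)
{ ';' }

To compute FIRST(; Y ;), process the symbols left to right:
Symbol ; is a terminal. Add ';' and stop.
FIRST(; Y ;) = { ';' }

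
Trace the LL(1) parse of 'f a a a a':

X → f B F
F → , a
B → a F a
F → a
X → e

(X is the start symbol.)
LL(1) parsing maintains a stack (initially the start symbol over $) and the input. At each step: if the stack top is a terminal, match it against the current input token; if it is a non-terminal N, replace it with the RHS of M[N, lookahead] (the unique production whose predict set contains the lookahead).

Stack is shown with the top on the left.

Stack      Input        Action
------------------------------
X $        f a a a a $  output X → f B F
f B F $    f a a a a $  match 'f'
B F $      a a a a $    output B → a F a
a F a F $  a a a a $    match 'a'
F a F $    a a a $      output F → a
a a F $    a a a $      match 'a'
a F $      a a $        match 'a'
F $        a $          output F → a
a $        a $          match 'a'
$          $            accept

The string is accepted.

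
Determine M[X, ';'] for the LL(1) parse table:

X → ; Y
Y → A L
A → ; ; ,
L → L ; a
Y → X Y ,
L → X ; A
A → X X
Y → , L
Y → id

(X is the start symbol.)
To find M[X, ';'], we find productions for X where ';' is in the predict set (PREDICT(N → α) = (FIRST(α) \ {ε}) ∪ (FOLLOW(N) if α ⇒* ε)).

X → ; Y: PREDICT = { ';' }
  ';' is in predict set, so this production goes in M[X, ';']

M[X, ';'] = X → ; Y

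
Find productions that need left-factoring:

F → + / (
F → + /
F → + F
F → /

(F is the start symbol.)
Left-factoring is needed when two productions for the same non-terminal
share a common prefix on the right-hand side.

Productions for F:
  F → + / (
  F → + /
  F → + F
  F → /

Found common prefix '+' in productions for F

Answer: Yes, F has productions with common prefix '+'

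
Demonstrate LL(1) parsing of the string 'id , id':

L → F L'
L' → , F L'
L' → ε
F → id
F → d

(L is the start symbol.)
LL(1) parsing maintains a stack (initially the start symbol over $) and the input. At each step: if the stack top is a terminal, match it against the current input token; if it is a non-terminal N, replace it with the RHS of M[N, lookahead] (the unique production whose predict set contains the lookahead).

Stack is shown with the top on the left.

Stack     Input      Action
---------------------------
L $       id , id $  output L → F L'
F L' $    id , id $  output F → id
id L' $   id , id $  match 'id'
L' $      , id $     output L' → , F L'
, F L' $  , id $     match ','
F L' $    id $       output F → id
id L' $   id $       match 'id'
L' $      $          output L' → ε
$         $          accept

The string is accepted.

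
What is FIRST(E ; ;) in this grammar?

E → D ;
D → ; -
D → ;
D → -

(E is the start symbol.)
{ '-', ';' }

FIRST sets of the non-terminals involved (from the grammar, by fixed-point iteration):
  FIRST(E) = { '-', ';' }

To compute FIRST(E ; ;), process the symbols left to right:
Symbol E is a non-terminal. Add FIRST(E) \ {ε} = { '-', ';' }
E is not nullable (ε ∉ FIRST(E)), so stop here.
FIRST(E ; ;) = { '-', ';' }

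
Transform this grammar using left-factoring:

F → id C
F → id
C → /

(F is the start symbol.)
Left-factoring transforms A → αβ₁ | αβ₂ into A → αA' and A' → β₁ | β₂
(α is the longest common prefix among the alternatives). Repeat until
no nonterminal has two alternatives with a common prefix.

Round 1: F has alternatives sharing prefix 'id'. Introduce F': F → id F'
  Add: F' → C
  Add: F' → ε

No remaining common prefixes — done.

Resulting grammar:
F → id F'
F' → C
F' → ε
C → /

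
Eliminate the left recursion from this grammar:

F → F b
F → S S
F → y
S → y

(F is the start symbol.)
F is directly left-recursive. The standard transformation for
  A → A α₁ | ... | A α_m | β₁ | ... | β_n
is
  A  → β₁ A' | ... | β_n A'
  A' → α₁ A' | ... | α_m A' | ε

F → S S becomes F → S S F'
F → y becomes F → y F'
F → F b becomes F' → b F'
Add F' → ε

Productions for other non-terminals are unchanged:
  S → y

Resulting grammar:
F → S S F'
F → y F'
F' → b F'
F' → ε
S → y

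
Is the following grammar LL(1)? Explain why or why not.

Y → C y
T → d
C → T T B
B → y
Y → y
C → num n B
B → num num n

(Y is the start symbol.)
Yes, the grammar is LL(1).

A grammar is LL(1) if for each non-terminal N with multiple productions, the predict sets of those productions are pairwise disjoint, where PREDICT(N → α) = (FIRST(α) \ {ε}) ∪ (FOLLOW(N) if α ⇒* ε).

Relevant sets:
  FIRST(C) = { 'd', 'num' }
  FIRST(T) = { 'd' }

For Y:
  PREDICT(Y → C y) = { 'd', 'num' }
  PREDICT(Y → y) = { 'y' }
For C:
  PREDICT(C → T T B) = { 'd' }
  PREDICT(C → num n B) = { 'num' }
For B:
  PREDICT(B → y) = { 'y' }
  PREDICT(B → num num n) = { 'num' }
T has a single production, so nothing to check there.

All predict sets are disjoint. The grammar IS LL(1).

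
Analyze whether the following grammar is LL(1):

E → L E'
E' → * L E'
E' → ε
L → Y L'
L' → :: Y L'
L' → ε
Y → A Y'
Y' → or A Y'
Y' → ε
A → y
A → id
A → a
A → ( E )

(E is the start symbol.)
A grammar is LL(1) if for each non-terminal N with multiple productions, the predict sets of those productions are pairwise disjoint, where PREDICT(N → α) = (FIRST(α) \ {ε}) ∪ (FOLLOW(N) if α ⇒* ε).

Relevant sets:
  FOLLOW(E') = { $, ')' }
  FOLLOW(L') = { $, ')', '*' }
  FOLLOW(Y') = { $, ')', '*', '::' }

For E':
  PREDICT(E' → '*' L E') = { '*' }
  PREDICT(E' → ε) = { $, ')' }
For L':
  PREDICT(L' → :: Y L') = { '::' }
  PREDICT(L' → ε) = { $, ')', '*' }
For Y':
  PREDICT(Y' → or A Y') = { 'or' }
  PREDICT(Y' → ε) = { $, ')', '*', '::' }
For A:
  PREDICT(A → y) = { 'y' }
  PREDICT(A → id) = { 'id' }
  PREDICT(A → a) = { 'a' }
  PREDICT(A → '(' E ')') = { '(' }
E, L, Y have a single production, so nothing to check there.

All predict sets are disjoint. The grammar IS LL(1).

Answer: Yes, the grammar is LL(1).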